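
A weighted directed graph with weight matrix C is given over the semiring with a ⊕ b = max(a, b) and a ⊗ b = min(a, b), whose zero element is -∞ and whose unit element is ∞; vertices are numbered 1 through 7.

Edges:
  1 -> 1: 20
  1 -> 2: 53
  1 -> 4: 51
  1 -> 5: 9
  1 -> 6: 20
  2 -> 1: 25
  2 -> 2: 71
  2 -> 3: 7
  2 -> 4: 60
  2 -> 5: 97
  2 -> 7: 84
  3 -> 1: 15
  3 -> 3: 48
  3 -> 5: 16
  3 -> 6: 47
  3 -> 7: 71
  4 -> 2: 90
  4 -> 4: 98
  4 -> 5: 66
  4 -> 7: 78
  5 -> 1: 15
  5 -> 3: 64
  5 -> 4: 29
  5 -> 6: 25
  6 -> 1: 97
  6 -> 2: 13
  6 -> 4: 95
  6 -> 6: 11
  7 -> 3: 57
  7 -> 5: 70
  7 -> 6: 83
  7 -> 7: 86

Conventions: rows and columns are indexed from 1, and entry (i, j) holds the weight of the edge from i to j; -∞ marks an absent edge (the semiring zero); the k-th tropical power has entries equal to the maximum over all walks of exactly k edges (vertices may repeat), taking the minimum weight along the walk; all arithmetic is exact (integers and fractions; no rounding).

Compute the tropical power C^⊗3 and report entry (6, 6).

C^⊗2:
  [25, 53, 9, 53, 53, 20, 53]
  [25, 71, 64, 60, 71, 83, 84]
  [47, 15, 57, 47, 70, 71, 71]
  [25, 90, 64, 98, 90, 78, 84]
  [25, 29, 48, 29, 29, 47, 64]
  [20, 90, 7, 95, 66, 20, 78]
  [83, 13, 64, 83, 70, 83, 86]
C^⊗3:
  [25, 53, 53, 53, 53, 53, 53]
  [83, 71, 64, 83, 71, 83, 84]
  [71, 47, 64, 71, 70, 71, 71]
  [78, 90, 64, 98, 90, 83, 84]
  [47, 29, 57, 47, 64, 64, 64]
  [25, 90, 64, 95, 90, 78, 84]
  [83, 83, 64, 83, 70, 83, 86]
Key observation: the optimum is the walk 6->4->7->6, with weight 95 min 78 min 83 = 78.
Optimal value attained by: walk 6->4->7->6.
Answer: (C^⊗3)[6][6] = 78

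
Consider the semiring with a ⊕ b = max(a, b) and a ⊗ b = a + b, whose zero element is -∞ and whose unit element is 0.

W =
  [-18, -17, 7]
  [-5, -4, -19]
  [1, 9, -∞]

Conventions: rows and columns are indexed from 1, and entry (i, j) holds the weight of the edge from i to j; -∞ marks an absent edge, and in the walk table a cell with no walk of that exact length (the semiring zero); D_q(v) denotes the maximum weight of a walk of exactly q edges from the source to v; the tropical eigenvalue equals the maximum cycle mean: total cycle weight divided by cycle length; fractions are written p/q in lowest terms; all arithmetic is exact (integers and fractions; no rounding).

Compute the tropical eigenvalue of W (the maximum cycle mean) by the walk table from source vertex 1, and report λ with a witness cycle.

q=0: [0, -∞, -∞]
q=1: [-18, -17, 7]
q=2: [8, 16, -11]
q=3: [11, 12, 15]
Optimal cycle mean attained by: cycle 1->3->1, total 7 + 1, length 2.
Answer: λ = 4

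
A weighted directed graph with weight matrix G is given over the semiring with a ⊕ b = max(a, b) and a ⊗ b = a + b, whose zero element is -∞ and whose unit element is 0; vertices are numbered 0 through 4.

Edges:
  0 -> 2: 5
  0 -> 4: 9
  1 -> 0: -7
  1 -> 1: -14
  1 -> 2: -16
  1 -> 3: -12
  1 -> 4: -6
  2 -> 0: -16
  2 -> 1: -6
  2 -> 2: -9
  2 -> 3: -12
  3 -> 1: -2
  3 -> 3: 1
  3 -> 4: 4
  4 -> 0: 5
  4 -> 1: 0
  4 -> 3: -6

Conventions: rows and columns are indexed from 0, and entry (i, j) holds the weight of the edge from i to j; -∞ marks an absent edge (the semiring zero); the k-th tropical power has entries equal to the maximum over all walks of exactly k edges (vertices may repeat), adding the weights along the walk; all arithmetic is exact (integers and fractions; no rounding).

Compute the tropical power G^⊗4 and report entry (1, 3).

G^⊗2:
  [14, 9, -4, 3, -∞]
  [-1, -6, -2, -11, 2]
  [-13, -14, -11, -11, -7]
  [9, 4, -18, 2, 5]
  [-7, -8, 10, -5, 14]
G^⊗3:
  [2, 1, 19, 4, 23]
  [7, 2, 4, -4, 8]
  [-2, -7, -8, -10, -4]
  [10, 5, 14, 3, 18]
  [19, 14, 1, 8, 2]
G^⊗4:
  [28, 23, 10, 17, 11]
  [13, 8, 12, 2, 16]
  [1, -4, 3, -9, 7]
  [23, 18, 15, 12, 19]
  [7, 6, 24, 9, 28]
Key observation: the optimum is the walk 1->4->0->4->3, with weight (-6) + 5 + 9 + (-6) = 2.
Optimal value attained by: walk 1->4->0->4->3.
Answer: (G^⊗4)[1][3] = 2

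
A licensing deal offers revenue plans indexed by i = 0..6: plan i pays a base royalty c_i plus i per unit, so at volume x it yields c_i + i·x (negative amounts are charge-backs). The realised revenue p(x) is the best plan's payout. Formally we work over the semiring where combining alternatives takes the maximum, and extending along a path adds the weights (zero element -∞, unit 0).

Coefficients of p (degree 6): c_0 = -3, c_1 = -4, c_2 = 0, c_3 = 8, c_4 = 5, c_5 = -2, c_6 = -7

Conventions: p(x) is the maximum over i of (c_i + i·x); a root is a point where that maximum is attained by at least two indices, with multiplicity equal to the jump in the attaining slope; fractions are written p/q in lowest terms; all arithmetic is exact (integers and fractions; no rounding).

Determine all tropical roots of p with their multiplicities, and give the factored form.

hull edge (i=0, c=-3) to (i=3, c=8): slope 11/3, span 3
hull edge (i=3, c=8) to (i=4, c=5): slope -3, span 1
hull edge (i=4, c=5) to (i=6, c=-7): slope -6, span 2
Factored form: p(x) = -7 ⊗ (x ⊕ (-11/3)) ⊗ (x ⊕ (-11/3)) ⊗ (x ⊕ (-11/3)) ⊗ (x ⊕ 3) ⊗ (x ⊕ 6) ⊗ (x ⊕ 6)
Answer: roots = -11/3 (mult 3), 3 (mult 1), 6 (mult 2)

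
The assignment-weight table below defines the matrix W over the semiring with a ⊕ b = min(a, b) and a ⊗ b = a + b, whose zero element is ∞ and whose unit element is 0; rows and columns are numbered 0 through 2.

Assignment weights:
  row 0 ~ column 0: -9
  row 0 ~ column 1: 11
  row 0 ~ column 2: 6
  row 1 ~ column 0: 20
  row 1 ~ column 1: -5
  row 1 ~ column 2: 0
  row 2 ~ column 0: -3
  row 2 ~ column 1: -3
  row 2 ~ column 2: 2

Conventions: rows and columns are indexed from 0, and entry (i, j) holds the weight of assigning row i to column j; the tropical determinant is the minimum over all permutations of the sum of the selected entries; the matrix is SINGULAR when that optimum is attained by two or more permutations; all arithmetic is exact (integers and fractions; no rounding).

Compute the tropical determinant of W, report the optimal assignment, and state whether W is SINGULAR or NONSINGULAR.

σ = (0, 1, 2): (-9) + (-5) + 2 = -12
σ = (0, 2, 1): (-9) + 0 + (-3) = -12
σ = (1, 0, 2): 11 + 20 + 2 = 33
σ = (1, 2, 0): 11 + 0 + (-3) = 8
σ = (2, 0, 1): 6 + 20 + (-3) = 23
σ = (2, 1, 0): 6 + (-5) + (-3) = -2
Optimal value attained by: σ = (0, 1, 2).
Answer: det⊕(W) = -12; verdict: SINGULAR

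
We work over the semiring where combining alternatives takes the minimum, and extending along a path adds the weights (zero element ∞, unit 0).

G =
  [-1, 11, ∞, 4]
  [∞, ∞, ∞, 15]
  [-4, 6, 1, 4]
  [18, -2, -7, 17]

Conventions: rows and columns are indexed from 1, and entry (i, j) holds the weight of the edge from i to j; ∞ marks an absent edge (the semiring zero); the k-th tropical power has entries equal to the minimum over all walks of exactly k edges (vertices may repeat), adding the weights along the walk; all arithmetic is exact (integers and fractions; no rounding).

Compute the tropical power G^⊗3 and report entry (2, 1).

G^⊗2:
  [-2, 2, -3, 3]
  [33, 13, 8, 32]
  [-5, 2, -3, 0]
  [-11, -1, -6, -3]
G^⊗3:
  [-7, 1, -4, 1]
  [4, 14, 9, 12]
  [-7, -2, -7, -1]
  [-12, -5, -10, -7]
Key observation: the optimum is the walk 2->4->3->1, with weight 15 + (-7) + (-4) = 4.
Optimal value attained by: walk 2->4->3->1.
Answer: (G^⊗3)[2][1] = 4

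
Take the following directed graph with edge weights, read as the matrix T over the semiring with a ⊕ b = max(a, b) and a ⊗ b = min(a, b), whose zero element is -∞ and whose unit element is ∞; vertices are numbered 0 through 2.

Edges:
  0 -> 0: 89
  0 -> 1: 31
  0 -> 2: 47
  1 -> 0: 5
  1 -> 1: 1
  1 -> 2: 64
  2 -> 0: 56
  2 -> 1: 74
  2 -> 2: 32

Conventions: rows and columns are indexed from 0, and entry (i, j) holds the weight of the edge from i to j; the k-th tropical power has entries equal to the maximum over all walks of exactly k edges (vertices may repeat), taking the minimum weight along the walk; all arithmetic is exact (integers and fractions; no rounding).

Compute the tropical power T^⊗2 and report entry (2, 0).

T^⊗2:
  [89, 47, 47]
  [56, 64, 32]
  [56, 32, 64]
Key observation: the optimum is the walk 2->0->0, with weight 56 min 89 = 56.
Optimal value attained by: walk 2->0->0.
Answer: (T^⊗2)[2][0] = 56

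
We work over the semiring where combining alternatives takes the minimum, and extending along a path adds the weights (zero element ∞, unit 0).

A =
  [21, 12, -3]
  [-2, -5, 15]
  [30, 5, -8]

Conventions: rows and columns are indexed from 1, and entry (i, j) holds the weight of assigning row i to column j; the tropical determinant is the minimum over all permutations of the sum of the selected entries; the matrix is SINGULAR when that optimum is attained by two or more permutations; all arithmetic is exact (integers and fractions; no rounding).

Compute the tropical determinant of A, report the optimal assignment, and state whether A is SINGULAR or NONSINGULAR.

σ = (1, 2, 3): 21 + (-5) + (-8) = 8
σ = (1, 3, 2): 21 + 15 + 5 = 41
σ = (2, 1, 3): 12 + (-2) + (-8) = 2
σ = (2, 3, 1): 12 + 15 + 30 = 57
σ = (3, 1, 2): (-3) + (-2) + 5 = 0
σ = (3, 2, 1): (-3) + (-5) + 30 = 22
Optimal value attained by: σ = (3, 1, 2).
Answer: det⊕(A) = 0; verdict: NONSINGULAR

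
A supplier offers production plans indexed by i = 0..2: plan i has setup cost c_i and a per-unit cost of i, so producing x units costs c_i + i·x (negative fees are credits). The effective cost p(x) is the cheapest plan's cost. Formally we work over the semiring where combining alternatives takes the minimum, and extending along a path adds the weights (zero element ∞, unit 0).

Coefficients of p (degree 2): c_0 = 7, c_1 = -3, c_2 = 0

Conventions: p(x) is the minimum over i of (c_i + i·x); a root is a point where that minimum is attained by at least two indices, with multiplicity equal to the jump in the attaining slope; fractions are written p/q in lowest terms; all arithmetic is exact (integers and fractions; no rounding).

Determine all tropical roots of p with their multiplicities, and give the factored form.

hull edge (i=0, c=7) to (i=1, c=-3): slope -10, span 1
hull edge (i=1, c=-3) to (i=2, c=0): slope 3, span 1
Factored form: p(x) = 0 ⊗ (x ⊕ (-3)) ⊗ (x ⊕ 10)
Answer: roots = -3 (mult 1), 10 (mult 1)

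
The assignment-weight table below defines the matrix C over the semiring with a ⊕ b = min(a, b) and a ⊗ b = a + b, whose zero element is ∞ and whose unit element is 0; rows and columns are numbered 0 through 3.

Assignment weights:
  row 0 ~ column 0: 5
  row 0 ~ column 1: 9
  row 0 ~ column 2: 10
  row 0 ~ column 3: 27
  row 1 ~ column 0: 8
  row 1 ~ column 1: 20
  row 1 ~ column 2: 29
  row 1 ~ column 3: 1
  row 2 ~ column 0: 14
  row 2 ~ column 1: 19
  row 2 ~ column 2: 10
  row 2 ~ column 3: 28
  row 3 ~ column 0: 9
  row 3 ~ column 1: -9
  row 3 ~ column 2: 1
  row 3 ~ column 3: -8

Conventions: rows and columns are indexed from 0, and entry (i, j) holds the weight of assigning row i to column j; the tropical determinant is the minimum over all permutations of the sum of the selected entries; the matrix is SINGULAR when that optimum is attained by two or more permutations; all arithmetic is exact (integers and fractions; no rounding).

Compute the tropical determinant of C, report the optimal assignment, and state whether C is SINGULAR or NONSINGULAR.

σ = (0, 1, 2, 3): 5 + 20 + 10 + (-8) = 27
σ = (0, 1, 3, 2): 5 + 20 + 28 + 1 = 54
σ = (0, 2, 1, 3): 5 + 29 + 19 + (-8) = 45
σ = (0, 2, 3, 1): 5 + 29 + 28 + (-9) = 53
σ = (0, 3, 1, 2): 5 + 1 + 19 + 1 = 26
σ = (0, 3, 2, 1): 5 + 1 + 10 + (-9) = 7
σ = (1, 0, 2, 3): 9 + 8 + 10 + (-8) = 19
σ = (1, 0, 3, 2): 9 + 8 + 28 + 1 = 46
σ = (1, 2, 0, 3): 9 + 29 + 14 + (-8) = 44
σ = (1, 2, 3, 0): 9 + 29 + 28 + 9 = 75
σ = (1, 3, 0, 2): 9 + 1 + 14 + 1 = 25
σ = (1, 3, 2, 0): 9 + 1 + 10 + 9 = 29
σ = (2, 0, 1, 3): 10 + 8 + 19 + (-8) = 29
σ = (2, 0, 3, 1): 10 + 8 + 28 + (-9) = 37
σ = (2, 1, 0, 3): 10 + 20 + 14 + (-8) = 36
σ = (2, 1, 3, 0): 10 + 20 + 28 + 9 = 67
σ = (2, 3, 0, 1): 10 + 1 + 14 + (-9) = 16
σ = (2, 3, 1, 0): 10 + 1 + 19 + 9 = 39
σ = (3, 0, 1, 2): 27 + 8 + 19 + 1 = 55
σ = (3, 0, 2, 1): 27 + 8 + 10 + (-9) = 36
σ = (3, 1, 0, 2): 27 + 20 + 14 + 1 = 62
σ = (3, 1, 2, 0): 27 + 20 + 10 + 9 = 66
σ = (3, 2, 0, 1): 27 + 29 + 14 + (-9) = 61
σ = (3, 2, 1, 0): 27 + 29 + 19 + 9 = 84
Optimal value attained by: σ = (0, 3, 2, 1).
Answer: det⊕(C) = 7; verdict: NONSINGULAR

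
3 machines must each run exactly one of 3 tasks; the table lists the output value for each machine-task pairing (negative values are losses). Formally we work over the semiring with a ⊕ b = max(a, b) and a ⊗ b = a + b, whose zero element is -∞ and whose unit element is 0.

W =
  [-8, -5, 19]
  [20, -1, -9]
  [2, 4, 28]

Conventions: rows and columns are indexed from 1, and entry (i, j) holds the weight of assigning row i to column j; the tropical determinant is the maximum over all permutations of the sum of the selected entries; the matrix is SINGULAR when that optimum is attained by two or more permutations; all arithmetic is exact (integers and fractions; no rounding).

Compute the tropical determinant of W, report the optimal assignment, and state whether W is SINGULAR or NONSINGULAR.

σ = (1, 2, 3): (-8) + (-1) + 28 = 19
σ = (1, 3, 2): (-8) + (-9) + 4 = -13
σ = (2, 1, 3): (-5) + 20 + 28 = 43
σ = (2, 3, 1): (-5) + (-9) + 2 = -12
σ = (3, 1, 2): 19 + 20 + 4 = 43
σ = (3, 2, 1): 19 + (-1) + 2 = 20
Optimal value attained by: σ = (2, 1, 3).
Answer: det⊕(W) = 43; verdict: SINGULAR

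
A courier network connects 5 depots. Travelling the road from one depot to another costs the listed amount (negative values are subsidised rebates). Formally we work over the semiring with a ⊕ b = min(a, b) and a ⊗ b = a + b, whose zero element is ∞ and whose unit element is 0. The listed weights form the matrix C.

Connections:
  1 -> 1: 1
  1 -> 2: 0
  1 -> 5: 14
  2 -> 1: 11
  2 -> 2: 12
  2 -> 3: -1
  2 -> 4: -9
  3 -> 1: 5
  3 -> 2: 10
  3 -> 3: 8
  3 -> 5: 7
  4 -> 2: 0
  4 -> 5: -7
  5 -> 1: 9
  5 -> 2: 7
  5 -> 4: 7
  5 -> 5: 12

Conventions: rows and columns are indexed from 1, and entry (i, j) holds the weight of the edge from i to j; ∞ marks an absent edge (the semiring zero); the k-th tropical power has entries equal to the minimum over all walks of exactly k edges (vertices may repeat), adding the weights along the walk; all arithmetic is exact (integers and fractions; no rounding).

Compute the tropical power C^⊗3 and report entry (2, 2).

C^⊗2:
  [2, 1, -1, -9, 15]
  [4, -9, 7, 3, -16]
  [6, 5, 9, 1, 15]
  [2, 0, -1, -9, 5]
  [10, 7, 6, -2, 0]
C^⊗3:
  [3, -9, 0, -8, -16]
  [-7, -9, -10, -18, -4]
  [7, 1, 4, -4, -6]
  [3, -9, -1, -9, -16]
  [9, -2, 6, -2, -9]
Key observation: the optimum is the walk 2->4->5->2, with weight (-9) + (-7) + 7 = -9.
Optimal value attained by: walk 2->4->5->2.
Answer: (C^⊗3)[2][2] = -9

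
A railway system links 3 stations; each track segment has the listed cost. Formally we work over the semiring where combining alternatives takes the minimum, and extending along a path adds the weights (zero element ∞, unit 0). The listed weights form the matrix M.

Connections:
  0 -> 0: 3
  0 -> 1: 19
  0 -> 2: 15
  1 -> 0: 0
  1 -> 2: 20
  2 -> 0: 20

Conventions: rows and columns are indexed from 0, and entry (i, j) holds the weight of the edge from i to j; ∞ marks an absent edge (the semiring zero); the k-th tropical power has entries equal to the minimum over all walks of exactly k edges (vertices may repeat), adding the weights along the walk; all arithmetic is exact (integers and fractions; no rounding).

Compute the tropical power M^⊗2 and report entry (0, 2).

M^⊗2:
  [6, 22, 18]
  [3, 19, 15]
  [23, 39, 35]
Key observation: the optimum is the walk 0->0->2, with weight 3 + 15 = 18.
Optimal value attained by: walk 0->0->2.
Answer: (M^⊗2)[0][2] = 18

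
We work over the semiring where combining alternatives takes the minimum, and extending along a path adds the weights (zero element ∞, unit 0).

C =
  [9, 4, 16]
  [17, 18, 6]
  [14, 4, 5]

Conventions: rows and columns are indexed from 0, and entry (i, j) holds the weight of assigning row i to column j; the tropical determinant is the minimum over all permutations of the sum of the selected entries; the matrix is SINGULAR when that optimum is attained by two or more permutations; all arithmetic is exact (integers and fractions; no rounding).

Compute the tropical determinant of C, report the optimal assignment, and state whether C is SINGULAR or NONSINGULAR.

σ = (0, 1, 2): 9 + 18 + 5 = 32
σ = (0, 2, 1): 9 + 6 + 4 = 19
σ = (1, 0, 2): 4 + 17 + 5 = 26
σ = (1, 2, 0): 4 + 6 + 14 = 24
σ = (2, 0, 1): 16 + 17 + 4 = 37
σ = (2, 1, 0): 16 + 18 + 14 = 48
Optimal value attained by: σ = (0, 2, 1).
Answer: det⊕(C) = 19; verdict: NONSINGULAR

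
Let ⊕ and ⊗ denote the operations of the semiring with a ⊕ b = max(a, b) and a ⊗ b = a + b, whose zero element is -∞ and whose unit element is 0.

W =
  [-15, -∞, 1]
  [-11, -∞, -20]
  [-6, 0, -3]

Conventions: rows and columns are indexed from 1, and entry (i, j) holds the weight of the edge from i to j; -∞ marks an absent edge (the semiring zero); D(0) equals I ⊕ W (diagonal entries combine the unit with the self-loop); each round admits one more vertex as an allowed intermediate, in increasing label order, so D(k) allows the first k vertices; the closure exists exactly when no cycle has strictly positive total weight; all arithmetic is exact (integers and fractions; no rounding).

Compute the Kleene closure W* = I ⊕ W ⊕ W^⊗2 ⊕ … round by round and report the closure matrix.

D(0):
  [0, -∞, 1]
  [-11, 0, -20]
  [-6, 0, 0]
D(1):
  [0, -∞, 1]
  [-11, 0, -10]
  [-6, 0, 0]
D(2):
  [0, -∞, 1]
  [-11, 0, -10]
  [-6, 0, 0]
D(3):
  [0, 1, 1]
  [-11, 0, -10]
  [-6, 0, 0]
Answer: W* = [[0, 1, 1], [-11, 0, -10], [-6, 0, 0]]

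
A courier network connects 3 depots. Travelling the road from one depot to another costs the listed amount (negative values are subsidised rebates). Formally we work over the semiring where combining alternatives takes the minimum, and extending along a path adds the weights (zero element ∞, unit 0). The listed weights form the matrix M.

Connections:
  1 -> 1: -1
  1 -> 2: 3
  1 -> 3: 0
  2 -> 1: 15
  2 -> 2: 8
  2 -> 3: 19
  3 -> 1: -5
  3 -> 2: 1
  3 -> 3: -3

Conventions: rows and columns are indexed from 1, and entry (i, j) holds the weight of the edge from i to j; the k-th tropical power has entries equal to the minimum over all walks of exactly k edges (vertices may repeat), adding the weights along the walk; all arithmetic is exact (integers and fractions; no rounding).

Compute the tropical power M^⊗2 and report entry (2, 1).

M^⊗2:
  [-5, 1, -3]
  [14, 16, 15]
  [-8, -2, -6]
Key observation: the optimum is the walk 2->1->1, with weight 15 + (-1) = 14.
Optimal value attained by: walk 2->1->1.
Answer: (M^⊗2)[2][1] = 14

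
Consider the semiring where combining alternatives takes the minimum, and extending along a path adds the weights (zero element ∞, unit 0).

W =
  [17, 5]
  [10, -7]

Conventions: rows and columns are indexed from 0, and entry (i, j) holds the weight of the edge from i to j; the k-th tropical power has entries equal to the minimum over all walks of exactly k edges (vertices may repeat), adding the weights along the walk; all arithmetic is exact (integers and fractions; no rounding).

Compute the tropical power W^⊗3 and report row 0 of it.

W^⊗2:
  [15, -2]
  [3, -14]
W^⊗3:
  [8, -9]
  [-4, -21]
Answer: row 0 of W^⊗3 = [8, -9]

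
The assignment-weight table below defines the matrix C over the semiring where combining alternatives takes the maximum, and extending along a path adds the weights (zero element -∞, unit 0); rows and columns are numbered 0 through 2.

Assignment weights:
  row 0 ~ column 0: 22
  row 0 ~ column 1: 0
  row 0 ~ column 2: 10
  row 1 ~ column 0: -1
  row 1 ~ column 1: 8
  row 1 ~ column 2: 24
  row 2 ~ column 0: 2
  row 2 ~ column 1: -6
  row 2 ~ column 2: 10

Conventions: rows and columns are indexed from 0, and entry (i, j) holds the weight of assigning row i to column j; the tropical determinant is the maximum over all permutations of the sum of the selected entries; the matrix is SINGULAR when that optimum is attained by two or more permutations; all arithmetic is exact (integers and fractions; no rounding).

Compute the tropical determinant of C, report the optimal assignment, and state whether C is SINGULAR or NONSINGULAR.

σ = (0, 1, 2): 22 + 8 + 10 = 40
σ = (0, 2, 1): 22 + 24 + (-6) = 40
σ = (1, 0, 2): 0 + (-1) + 10 = 9
σ = (1, 2, 0): 0 + 24 + 2 = 26
σ = (2, 0, 1): 10 + (-1) + (-6) = 3
σ = (2, 1, 0): 10 + 8 + 2 = 20
Optimal value attained by: σ = (0, 1, 2).
Answer: det⊕(C) = 40; verdict: SINGULAR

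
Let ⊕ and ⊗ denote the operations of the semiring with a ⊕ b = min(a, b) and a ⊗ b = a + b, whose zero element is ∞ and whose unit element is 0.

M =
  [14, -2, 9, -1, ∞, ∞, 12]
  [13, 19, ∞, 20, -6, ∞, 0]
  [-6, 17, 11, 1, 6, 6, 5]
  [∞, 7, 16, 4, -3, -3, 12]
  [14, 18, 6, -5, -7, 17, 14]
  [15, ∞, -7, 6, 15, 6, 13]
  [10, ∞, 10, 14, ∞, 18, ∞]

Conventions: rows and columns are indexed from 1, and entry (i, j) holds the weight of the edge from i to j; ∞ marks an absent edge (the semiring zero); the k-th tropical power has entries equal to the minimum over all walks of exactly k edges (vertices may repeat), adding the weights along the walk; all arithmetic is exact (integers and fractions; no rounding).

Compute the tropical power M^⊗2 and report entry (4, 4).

M^⊗2:
  [3, 6, 15, 3, -8, -4, -2]
  [8, 11, 0, -11, -13, 11, 8]
  [5, -8, -1, -7, -2, -2, 6]
  [10, 11, -10, -8, -10, 1, 7]
  [0, 2, -1, -12, -14, -8, 7]
  [-13, 10, -1, -6, -1, -1, -2]
  [4, 8, 11, 9, 11, 11, 15]
Key observation: the optimum is the walk 4->5->4, with weight (-3) + (-5) = -8.
Optimal value attained by: walk 4->5->4.
Answer: (M^⊗2)[4][4] = -8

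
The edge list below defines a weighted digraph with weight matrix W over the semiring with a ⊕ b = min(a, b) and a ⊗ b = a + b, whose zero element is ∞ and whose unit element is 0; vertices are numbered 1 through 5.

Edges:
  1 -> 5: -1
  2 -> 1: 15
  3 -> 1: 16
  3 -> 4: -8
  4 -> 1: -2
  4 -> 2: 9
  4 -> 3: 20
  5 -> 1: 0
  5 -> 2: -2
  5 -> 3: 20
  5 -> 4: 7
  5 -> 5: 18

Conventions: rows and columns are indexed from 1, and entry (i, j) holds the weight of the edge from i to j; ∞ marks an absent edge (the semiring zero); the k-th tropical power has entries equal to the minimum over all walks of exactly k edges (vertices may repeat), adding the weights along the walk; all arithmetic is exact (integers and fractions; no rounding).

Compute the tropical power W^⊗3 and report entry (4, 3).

W^⊗2:
  [-1, -3, 19, 6, 17]
  [∞, ∞, ∞, ∞, 14]
  [-10, 1, 12, ∞, 15]
  [24, ∞, ∞, 12, -3]
  [5, 16, 27, 12, -1]
W^⊗3:
  [4, 15, 26, 11, -2]
  [14, 12, 34, 21, 32]
  [15, 13, 35, 4, -11]
  [-3, -5, 17, 4, 15]
  [-1, -3, 19, 6, 4]
Key observation: the optimum is the walk 4->1->5->3, with weight (-2) + (-1) + 20 = 17.
Optimal value attained by: walk 4->1->5->3.
Answer: (W^⊗3)[4][3] = 17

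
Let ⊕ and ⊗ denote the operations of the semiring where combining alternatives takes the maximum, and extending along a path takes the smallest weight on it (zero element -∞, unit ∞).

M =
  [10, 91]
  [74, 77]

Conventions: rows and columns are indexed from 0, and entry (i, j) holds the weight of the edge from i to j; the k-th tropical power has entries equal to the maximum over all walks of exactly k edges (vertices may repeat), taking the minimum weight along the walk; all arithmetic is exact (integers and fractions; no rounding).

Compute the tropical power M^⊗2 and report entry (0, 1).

M^⊗2:
  [74, 77]
  [74, 77]
Key observation: the optimum is the walk 0->1->1, with weight 91 min 77 = 77.
Optimal value attained by: walk 0->1->1.
Answer: (M^⊗2)[0][1] = 77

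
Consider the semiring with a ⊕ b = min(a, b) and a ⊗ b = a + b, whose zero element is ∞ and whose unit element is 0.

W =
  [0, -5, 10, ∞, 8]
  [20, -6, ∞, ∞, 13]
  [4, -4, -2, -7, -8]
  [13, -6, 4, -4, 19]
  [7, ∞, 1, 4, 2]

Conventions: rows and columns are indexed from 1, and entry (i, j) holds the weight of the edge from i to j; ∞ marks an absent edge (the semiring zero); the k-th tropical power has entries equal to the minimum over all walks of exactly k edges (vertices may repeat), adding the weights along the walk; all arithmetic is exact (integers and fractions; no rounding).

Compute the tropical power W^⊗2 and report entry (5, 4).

W^⊗2:
  [0, -11, 8, 3, 2]
  [14, -12, 14, 17, 7]
  [-1, -13, -7, -11, -10]
  [8, -12, 0, -8, -4]
  [5, -3, -1, -6, -7]
Key observation: the optimum is the walk 5->3->4, with weight 1 + (-7) = -6.
Optimal value attained by: walk 5->3->4.
Answer: (W^⊗2)[5][4] = -6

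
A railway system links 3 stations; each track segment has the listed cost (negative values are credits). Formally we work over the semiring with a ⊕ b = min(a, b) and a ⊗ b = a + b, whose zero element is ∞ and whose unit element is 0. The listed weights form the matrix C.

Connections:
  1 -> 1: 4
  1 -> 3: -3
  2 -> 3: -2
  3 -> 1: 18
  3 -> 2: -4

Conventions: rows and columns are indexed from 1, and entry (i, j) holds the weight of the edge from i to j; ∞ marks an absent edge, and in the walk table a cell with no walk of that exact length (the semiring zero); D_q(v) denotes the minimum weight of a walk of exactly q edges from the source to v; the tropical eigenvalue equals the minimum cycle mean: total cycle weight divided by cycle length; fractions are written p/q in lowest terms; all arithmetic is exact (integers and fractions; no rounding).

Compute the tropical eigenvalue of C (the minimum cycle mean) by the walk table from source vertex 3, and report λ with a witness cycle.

q=0: [∞, ∞, 0]
q=1: [18, -4, ∞]
q=2: [22, ∞, -6]
q=3: [12, -10, 19]
Optimal cycle mean attained by: cycle 2->3->2, total (-2) + (-4), length 2.
Answer: λ = -3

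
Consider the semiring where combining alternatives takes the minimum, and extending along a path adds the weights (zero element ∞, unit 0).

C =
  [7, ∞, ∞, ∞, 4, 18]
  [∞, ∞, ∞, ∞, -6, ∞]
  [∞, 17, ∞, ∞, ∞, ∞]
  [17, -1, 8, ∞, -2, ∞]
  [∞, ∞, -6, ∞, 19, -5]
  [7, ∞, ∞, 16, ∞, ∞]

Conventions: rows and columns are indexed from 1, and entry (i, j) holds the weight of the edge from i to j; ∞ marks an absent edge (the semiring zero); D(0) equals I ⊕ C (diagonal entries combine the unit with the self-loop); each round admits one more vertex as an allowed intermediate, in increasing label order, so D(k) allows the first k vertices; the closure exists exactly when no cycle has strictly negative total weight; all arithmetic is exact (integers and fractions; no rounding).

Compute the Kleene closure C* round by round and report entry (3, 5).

D(0):
  [0, ∞, ∞, ∞, 4, 18]
  [∞, 0, ∞, ∞, -6, ∞]
  [∞, 17, 0, ∞, ∞, ∞]
  [17, -1, 8, 0, -2, ∞]
  [∞, ∞, -6, ∞, 0, -5]
  [7, ∞, ∞, 16, ∞, 0]
D(1):
  [0, ∞, ∞, ∞, 4, 18]
  [∞, 0, ∞, ∞, -6, ∞]
  [∞, 17, 0, ∞, ∞, ∞]
  [17, -1, 8, 0, -2, 35]
  [∞, ∞, -6, ∞, 0, -5]
  [7, ∞, ∞, 16, 11, 0]
D(2):
  [0, ∞, ∞, ∞, 4, 18]
  [∞, 0, ∞, ∞, -6, ∞]
  [∞, 17, 0, ∞, 11, ∞]
  [17, -1, 8, 0, -7, 35]
  [∞, ∞, -6, ∞, 0, -5]
  [7, ∞, ∞, 16, 11, 0]
D(3):
  [0, ∞, ∞, ∞, 4, 18]
  [∞, 0, ∞, ∞, -6, ∞]
  [∞, 17, 0, ∞, 11, ∞]
  [17, -1, 8, 0, -7, 35]
  [∞, 11, -6, ∞, 0, -5]
  [7, ∞, ∞, 16, 11, 0]
D(4):
  [0, ∞, ∞, ∞, 4, 18]
  [∞, 0, ∞, ∞, -6, ∞]
  [∞, 17, 0, ∞, 11, ∞]
  [17, -1, 8, 0, -7, 35]
  [∞, 11, -6, ∞, 0, -5]
  [7, 15, 24, 16, 9, 0]
D(5):
  [0, 15, -2, ∞, 4, -1]
  [∞, 0, -12, ∞, -6, -11]
  [∞, 17, 0, ∞, 11, 6]
  [17, -1, -13, 0, -7, -12]
  [∞, 11, -6, ∞, 0, -5]
  [7, 15, 3, 16, 9, 0]
D(6):
  [0, 14, -2, 15, 4, -1]
  [-4, 0, -12, 5, -6, -11]
  [13, 17, 0, 22, 11, 6]
  [-5, -1, -13, 0, -7, -12]
  [2, 10, -6, 11, 0, -5]
  [7, 15, 3, 16, 9, 0]
Answer: C*[3][5] = 11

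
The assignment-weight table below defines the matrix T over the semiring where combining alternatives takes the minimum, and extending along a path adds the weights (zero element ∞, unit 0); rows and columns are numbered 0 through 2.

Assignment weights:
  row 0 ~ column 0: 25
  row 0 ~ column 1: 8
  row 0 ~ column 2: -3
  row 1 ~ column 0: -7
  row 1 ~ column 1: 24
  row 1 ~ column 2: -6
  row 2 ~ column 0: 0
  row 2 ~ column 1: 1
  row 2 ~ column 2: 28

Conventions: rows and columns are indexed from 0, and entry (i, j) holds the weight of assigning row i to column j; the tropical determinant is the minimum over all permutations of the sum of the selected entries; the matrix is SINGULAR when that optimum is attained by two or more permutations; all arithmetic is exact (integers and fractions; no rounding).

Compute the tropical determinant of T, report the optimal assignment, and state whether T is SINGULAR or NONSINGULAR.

σ = (0, 1, 2): 25 + 24 + 28 = 77
σ = (0, 2, 1): 25 + (-6) + 1 = 20
σ = (1, 0, 2): 8 + (-7) + 28 = 29
σ = (1, 2, 0): 8 + (-6) + 0 = 2
σ = (2, 0, 1): (-3) + (-7) + 1 = -9
σ = (2, 1, 0): (-3) + 24 + 0 = 21
Optimal value attained by: σ = (2, 0, 1).
Answer: det⊕(T) = -9; verdict: NONSINGULAR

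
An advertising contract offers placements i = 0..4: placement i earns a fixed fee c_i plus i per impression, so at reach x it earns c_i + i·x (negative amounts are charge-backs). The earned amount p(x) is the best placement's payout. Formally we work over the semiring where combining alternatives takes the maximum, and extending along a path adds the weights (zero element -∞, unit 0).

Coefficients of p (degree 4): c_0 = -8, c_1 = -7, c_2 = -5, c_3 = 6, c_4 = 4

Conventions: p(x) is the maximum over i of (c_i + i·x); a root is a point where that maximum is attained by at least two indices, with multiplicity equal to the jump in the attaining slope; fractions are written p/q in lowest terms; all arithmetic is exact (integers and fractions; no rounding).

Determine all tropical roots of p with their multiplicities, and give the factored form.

hull edge (i=0, c=-8) to (i=3, c=6): slope 14/3, span 3
hull edge (i=3, c=6) to (i=4, c=4): slope -2, span 1
Factored form: p(x) = 4 ⊗ (x ⊕ (-14/3)) ⊗ (x ⊕ (-14/3)) ⊗ (x ⊕ (-14/3)) ⊗ (x ⊕ 2)
Answer: roots = -14/3 (mult 3), 2 (mult 1)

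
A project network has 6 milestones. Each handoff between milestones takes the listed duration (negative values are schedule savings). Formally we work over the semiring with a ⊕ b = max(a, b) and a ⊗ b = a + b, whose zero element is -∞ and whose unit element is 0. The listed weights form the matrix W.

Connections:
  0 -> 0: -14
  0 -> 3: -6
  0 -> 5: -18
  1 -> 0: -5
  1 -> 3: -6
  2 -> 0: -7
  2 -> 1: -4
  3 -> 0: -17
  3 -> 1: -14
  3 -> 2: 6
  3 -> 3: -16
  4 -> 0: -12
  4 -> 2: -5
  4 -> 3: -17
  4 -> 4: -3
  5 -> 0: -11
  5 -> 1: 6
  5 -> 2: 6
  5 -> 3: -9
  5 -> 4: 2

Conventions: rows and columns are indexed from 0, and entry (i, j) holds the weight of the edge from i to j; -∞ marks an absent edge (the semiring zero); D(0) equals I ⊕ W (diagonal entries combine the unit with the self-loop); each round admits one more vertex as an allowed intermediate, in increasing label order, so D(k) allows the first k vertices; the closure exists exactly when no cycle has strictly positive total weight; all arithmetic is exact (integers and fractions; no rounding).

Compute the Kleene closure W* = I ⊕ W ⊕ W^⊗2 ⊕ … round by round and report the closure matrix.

D(0):
  [0, -∞, -∞, -6, -∞, -18]
  [-5, 0, -∞, -6, -∞, -∞]
  [-7, -4, 0, -∞, -∞, -∞]
  [-17, -14, 6, 0, -∞, -∞]
  [-12, -∞, -5, -17, 0, -∞]
  [-11, 6, 6, -9, 2, 0]
D(1):
  [0, -∞, -∞, -6, -∞, -18]
  [-5, 0, -∞, -6, -∞, -23]
  [-7, -4, 0, -13, -∞, -25]
  [-17, -14, 6, 0, -∞, -35]
  [-12, -∞, -5, -17, 0, -30]
  [-11, 6, 6, -9, 2, 0]
D(2):
  [0, -∞, -∞, -6, -∞, -18]
  [-5, 0, -∞, -6, -∞, -23]
  [-7, -4, 0, -10, -∞, -25]
  [-17, -14, 6, 0, -∞, -35]
  [-12, -∞, -5, -17, 0, -30]
  [1, 6, 6, 0, 2, 0]
D(3):
  [0, -∞, -∞, -6, -∞, -18]
  [-5, 0, -∞, -6, -∞, -23]
  [-7, -4, 0, -10, -∞, -25]
  [-1, 2, 6, 0, -∞, -19]
  [-12, -9, -5, -15, 0, -30]
  [1, 6, 6, 0, 2, 0]
D(4):
  [0, -4, 0, -6, -∞, -18]
  [-5, 0, 0, -6, -∞, -23]
  [-7, -4, 0, -10, -∞, -25]
  [-1, 2, 6, 0, -∞, -19]
  [-12, -9, -5, -15, 0, -30]
  [1, 6, 6, 0, 2, 0]
D(5):
  [0, -4, 0, -6, -∞, -18]
  [-5, 0, 0, -6, -∞, -23]
  [-7, -4, 0, -10, -∞, -25]
  [-1, 2, 6, 0, -∞, -19]
  [-12, -9, -5, -15, 0, -30]
  [1, 6, 6, 0, 2, 0]
D(6):
  [0, -4, 0, -6, -16, -18]
  [-5, 0, 0, -6, -21, -23]
  [-7, -4, 0, -10, -23, -25]
  [-1, 2, 6, 0, -17, -19]
  [-12, -9, -5, -15, 0, -30]
  [1, 6, 6, 0, 2, 0]
Answer: W* = [[0, -4, 0, -6, -16, -18], [-5, 0, 0, -6, -21, -23], [-7, -4, 0, -10, -23, -25], [-1, 2, 6, 0, -17, -19], [-12, -9, -5, -15, 0, -30], [1, 6, 6, 0, 2, 0]]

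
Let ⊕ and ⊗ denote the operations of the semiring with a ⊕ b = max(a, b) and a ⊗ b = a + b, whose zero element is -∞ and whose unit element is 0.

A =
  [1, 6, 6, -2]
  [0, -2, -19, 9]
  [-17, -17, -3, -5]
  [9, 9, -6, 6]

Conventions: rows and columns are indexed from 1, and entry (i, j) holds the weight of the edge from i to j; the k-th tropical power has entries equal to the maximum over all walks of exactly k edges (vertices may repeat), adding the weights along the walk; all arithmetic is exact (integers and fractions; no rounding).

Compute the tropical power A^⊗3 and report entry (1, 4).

A^⊗2:
  [7, 7, 7, 15]
  [18, 18, 6, 15]
  [4, 4, -6, 1]
  [15, 15, 15, 18]
A^⊗3:
  [24, 24, 13, 21]
  [24, 24, 24, 27]
  [10, 10, 10, 13]
  [27, 27, 21, 24]
Key observation: the optimum is the walk 1->2->4->4, with weight 6 + 9 + 6 = 21.
Optimal value attained by: walk 1->2->4->4.
Answer: (A^⊗3)[1][4] = 21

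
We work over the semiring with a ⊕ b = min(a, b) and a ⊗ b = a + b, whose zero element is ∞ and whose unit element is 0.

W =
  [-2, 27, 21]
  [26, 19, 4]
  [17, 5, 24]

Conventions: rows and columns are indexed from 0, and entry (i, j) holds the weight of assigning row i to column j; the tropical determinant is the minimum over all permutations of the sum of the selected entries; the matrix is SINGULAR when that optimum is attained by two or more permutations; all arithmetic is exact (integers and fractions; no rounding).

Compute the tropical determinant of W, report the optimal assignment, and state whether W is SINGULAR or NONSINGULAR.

σ = (0, 1, 2): (-2) + 19 + 24 = 41
σ = (0, 2, 1): (-2) + 4 + 5 = 7
σ = (1, 0, 2): 27 + 26 + 24 = 77
σ = (1, 2, 0): 27 + 4 + 17 = 48
σ = (2, 0, 1): 21 + 26 + 5 = 52
σ = (2, 1, 0): 21 + 19 + 17 = 57
Optimal value attained by: σ = (0, 2, 1).
Answer: det⊕(W) = 7; verdict: NONSINGULAR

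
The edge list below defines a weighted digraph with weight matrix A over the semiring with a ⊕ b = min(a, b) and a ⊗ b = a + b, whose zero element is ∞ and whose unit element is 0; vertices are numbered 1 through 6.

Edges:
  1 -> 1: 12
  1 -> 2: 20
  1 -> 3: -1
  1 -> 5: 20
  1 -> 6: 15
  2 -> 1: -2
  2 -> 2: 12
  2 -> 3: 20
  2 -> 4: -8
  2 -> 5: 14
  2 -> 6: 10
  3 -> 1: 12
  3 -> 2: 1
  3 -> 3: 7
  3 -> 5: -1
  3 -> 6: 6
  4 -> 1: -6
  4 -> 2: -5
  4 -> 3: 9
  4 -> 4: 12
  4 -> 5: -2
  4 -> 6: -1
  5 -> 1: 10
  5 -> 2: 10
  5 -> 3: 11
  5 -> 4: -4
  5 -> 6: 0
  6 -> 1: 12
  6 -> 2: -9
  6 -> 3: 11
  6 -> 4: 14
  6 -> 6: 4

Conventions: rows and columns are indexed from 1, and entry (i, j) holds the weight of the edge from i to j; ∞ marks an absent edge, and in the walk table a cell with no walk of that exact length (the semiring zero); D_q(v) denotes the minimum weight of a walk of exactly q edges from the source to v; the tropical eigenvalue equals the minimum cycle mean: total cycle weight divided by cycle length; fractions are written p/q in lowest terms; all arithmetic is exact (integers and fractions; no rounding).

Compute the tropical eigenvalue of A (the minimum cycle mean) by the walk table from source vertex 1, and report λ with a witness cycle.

q=0: [0, ∞, ∞, ∞, ∞, ∞]
q=1: [12, 20, -1, ∞, 20, 15]
q=2: [11, 0, 6, 12, -2, 5]
q=3: [-2, -4, 9, -8, 5, -2]
q=4: [-14, -13, -3, -12, -10, -9]
q=5: [-18, -18, -15, -21, -14, -13]
q=6: [-27, -26, -19, -26, -23, -22]
Optimal cycle mean attained by: cycle 2->4->2, total (-8) + (-5), length 2.
Answer: λ = -13/2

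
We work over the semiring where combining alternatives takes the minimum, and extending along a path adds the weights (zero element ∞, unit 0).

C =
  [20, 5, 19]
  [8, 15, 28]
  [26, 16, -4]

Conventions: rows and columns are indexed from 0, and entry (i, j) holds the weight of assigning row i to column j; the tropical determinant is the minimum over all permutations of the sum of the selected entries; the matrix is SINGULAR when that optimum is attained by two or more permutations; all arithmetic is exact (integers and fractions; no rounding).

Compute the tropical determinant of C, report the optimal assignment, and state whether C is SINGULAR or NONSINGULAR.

σ = (0, 1, 2): 20 + 15 + (-4) = 31
σ = (0, 2, 1): 20 + 28 + 16 = 64
σ = (1, 0, 2): 5 + 8 + (-4) = 9
σ = (1, 2, 0): 5 + 28 + 26 = 59
σ = (2, 0, 1): 19 + 8 + 16 = 43
σ = (2, 1, 0): 19 + 15 + 26 = 60
Optimal value attained by: σ = (1, 0, 2).
Answer: det⊕(C) = 9; verdict: NONSINGULAR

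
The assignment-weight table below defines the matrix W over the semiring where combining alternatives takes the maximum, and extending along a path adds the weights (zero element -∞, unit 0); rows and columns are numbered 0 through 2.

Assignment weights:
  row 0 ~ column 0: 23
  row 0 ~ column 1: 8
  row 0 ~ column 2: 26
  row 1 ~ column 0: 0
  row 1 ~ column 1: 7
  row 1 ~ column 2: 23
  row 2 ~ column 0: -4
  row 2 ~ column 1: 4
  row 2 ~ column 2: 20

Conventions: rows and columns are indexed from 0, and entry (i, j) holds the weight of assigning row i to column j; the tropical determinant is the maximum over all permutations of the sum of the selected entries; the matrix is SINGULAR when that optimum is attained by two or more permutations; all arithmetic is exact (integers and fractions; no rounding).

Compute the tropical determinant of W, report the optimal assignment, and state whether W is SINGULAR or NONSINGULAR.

σ = (0, 1, 2): 23 + 7 + 20 = 50
σ = (0, 2, 1): 23 + 23 + 4 = 50
σ = (1, 0, 2): 8 + 0 + 20 = 28
σ = (1, 2, 0): 8 + 23 + (-4) = 27
σ = (2, 0, 1): 26 + 0 + 4 = 30
σ = (2, 1, 0): 26 + 7 + (-4) = 29
Optimal value attained by: σ = (0, 1, 2).
Answer: det⊕(W) = 50; verdict: SINGULAR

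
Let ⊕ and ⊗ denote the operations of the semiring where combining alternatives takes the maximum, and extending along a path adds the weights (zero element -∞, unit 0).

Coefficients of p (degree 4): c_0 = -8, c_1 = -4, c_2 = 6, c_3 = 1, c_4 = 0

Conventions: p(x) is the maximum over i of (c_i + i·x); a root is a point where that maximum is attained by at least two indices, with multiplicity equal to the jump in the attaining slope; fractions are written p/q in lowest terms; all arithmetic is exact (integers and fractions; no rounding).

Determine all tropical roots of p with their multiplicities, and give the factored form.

hull edge (i=0, c=-8) to (i=2, c=6): slope 7, span 2
hull edge (i=2, c=6) to (i=4, c=0): slope -3, span 2
Factored form: p(x) = 0 ⊗ (x ⊕ (-7)) ⊗ (x ⊕ (-7)) ⊗ (x ⊕ 3) ⊗ (x ⊕ 3)
Answer: roots = -7 (mult 2), 3 (mult 2)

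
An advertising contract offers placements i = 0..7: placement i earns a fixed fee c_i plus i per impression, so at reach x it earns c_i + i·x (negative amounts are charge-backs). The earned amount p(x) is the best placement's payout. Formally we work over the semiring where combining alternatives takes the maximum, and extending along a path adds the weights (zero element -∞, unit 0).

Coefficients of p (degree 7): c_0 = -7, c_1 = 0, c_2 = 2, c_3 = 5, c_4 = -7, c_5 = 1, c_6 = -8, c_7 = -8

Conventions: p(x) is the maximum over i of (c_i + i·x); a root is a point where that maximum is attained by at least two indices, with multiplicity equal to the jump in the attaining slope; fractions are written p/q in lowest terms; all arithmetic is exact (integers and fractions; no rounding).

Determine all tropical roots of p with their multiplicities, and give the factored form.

hull edge (i=0, c=-7) to (i=1, c=0): slope 7, span 1
hull edge (i=1, c=0) to (i=3, c=5): slope 5/2, span 2
hull edge (i=3, c=5) to (i=5, c=1): slope -2, span 2
hull edge (i=5, c=1) to (i=7, c=-8): slope -9/2, span 2
Factored form: p(x) = -8 ⊗ (x ⊕ (-7)) ⊗ (x ⊕ (-5/2)) ⊗ (x ⊕ (-5/2)) ⊗ (x ⊕ 2) ⊗ (x ⊕ 2) ⊗ (x ⊕ 9/2) ⊗ (x ⊕ 9/2)
Answer: roots = -7 (mult 1), -5/2 (mult 2), 2 (mult 2), 9/2 (mult 2)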